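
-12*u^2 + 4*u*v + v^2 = (-2*u + v)*(6*u + v)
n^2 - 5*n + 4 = (n - 4)*(n - 1)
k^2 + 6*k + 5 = (k + 1)*(k + 5)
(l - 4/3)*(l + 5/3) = l^2 + l/3 - 20/9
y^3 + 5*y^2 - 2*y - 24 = (y - 2)*(y + 3)*(y + 4)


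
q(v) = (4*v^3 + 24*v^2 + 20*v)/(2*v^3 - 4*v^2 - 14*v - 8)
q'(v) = (-6*v^2 + 8*v + 14)*(4*v^3 + 24*v^2 + 20*v)/(2*v^3 - 4*v^2 - 14*v - 8)^2 + (12*v^2 + 48*v + 20)/(2*v^3 - 4*v^2 - 14*v - 8)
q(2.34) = -6.20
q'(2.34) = -5.37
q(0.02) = -0.05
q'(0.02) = -2.45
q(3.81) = -73.46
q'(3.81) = -398.96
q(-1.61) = -3.19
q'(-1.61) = -4.76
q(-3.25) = -0.70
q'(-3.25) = -0.59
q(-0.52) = 2.15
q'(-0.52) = -7.65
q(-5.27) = 0.07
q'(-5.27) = -0.26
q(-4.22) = -0.25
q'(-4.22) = -0.37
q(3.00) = -12.00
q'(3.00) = -14.50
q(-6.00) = 0.24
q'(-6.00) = -0.21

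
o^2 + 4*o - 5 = (o - 1)*(o + 5)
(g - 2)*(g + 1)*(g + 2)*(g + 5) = g^4 + 6*g^3 + g^2 - 24*g - 20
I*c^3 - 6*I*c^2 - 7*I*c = c*(c - 7)*(I*c + I)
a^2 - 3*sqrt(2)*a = a*(a - 3*sqrt(2))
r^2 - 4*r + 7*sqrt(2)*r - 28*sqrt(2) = (r - 4)*(r + 7*sqrt(2))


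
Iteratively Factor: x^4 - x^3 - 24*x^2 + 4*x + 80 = (x + 2)*(x^3 - 3*x^2 - 18*x + 40) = (x - 2)*(x + 2)*(x^2 - x - 20) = (x - 5)*(x - 2)*(x + 2)*(x + 4)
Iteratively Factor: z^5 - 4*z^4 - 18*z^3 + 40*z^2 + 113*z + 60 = (z + 1)*(z^4 - 5*z^3 - 13*z^2 + 53*z + 60) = (z - 4)*(z + 1)*(z^3 - z^2 - 17*z - 15) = (z - 4)*(z + 1)^2*(z^2 - 2*z - 15) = (z - 4)*(z + 1)^2*(z + 3)*(z - 5)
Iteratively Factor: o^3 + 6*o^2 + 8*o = (o + 2)*(o^2 + 4*o) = o*(o + 2)*(o + 4)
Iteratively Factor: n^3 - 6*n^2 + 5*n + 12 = (n + 1)*(n^2 - 7*n + 12) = (n - 4)*(n + 1)*(n - 3)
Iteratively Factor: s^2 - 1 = (s - 1)*(s + 1)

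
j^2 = j^2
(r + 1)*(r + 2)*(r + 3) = r^3 + 6*r^2 + 11*r + 6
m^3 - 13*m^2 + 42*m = m*(m - 7)*(m - 6)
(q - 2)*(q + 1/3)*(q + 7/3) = q^3 + 2*q^2/3 - 41*q/9 - 14/9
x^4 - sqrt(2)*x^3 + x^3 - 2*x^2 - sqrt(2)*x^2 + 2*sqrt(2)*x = x*(x - 1)*(x + 2)*(x - sqrt(2))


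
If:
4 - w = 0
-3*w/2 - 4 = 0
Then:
No Solution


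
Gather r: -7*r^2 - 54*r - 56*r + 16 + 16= -7*r^2 - 110*r + 32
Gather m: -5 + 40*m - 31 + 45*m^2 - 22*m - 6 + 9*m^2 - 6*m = 54*m^2 + 12*m - 42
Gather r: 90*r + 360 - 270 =90*r + 90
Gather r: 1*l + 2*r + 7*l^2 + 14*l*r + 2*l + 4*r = 7*l^2 + 3*l + r*(14*l + 6)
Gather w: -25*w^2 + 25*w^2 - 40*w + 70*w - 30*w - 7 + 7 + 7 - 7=0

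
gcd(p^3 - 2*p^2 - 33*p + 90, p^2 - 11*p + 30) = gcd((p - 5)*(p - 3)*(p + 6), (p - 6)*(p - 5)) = p - 5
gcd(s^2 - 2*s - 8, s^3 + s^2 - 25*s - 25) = 1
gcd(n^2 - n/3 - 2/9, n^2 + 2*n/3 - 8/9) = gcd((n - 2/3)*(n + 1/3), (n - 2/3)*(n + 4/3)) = n - 2/3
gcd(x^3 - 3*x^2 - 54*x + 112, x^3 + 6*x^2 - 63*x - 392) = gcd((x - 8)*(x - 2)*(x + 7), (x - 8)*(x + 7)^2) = x^2 - x - 56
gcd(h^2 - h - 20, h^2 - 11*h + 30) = h - 5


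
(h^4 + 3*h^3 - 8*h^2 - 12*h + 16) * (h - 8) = h^5 - 5*h^4 - 32*h^3 + 52*h^2 + 112*h - 128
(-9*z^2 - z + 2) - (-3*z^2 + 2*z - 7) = -6*z^2 - 3*z + 9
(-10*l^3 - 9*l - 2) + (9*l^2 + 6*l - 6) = -10*l^3 + 9*l^2 - 3*l - 8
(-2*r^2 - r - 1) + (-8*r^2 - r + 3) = -10*r^2 - 2*r + 2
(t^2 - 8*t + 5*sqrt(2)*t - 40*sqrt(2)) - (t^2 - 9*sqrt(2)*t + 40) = -8*t + 14*sqrt(2)*t - 40*sqrt(2) - 40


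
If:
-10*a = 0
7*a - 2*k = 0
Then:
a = 0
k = 0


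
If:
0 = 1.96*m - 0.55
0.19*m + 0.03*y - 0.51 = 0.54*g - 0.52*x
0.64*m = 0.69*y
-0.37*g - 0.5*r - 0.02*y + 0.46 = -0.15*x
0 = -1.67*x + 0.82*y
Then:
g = -0.71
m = 0.28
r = 1.47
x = 0.13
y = 0.26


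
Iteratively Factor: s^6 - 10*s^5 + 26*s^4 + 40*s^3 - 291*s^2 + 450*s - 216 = (s - 4)*(s^5 - 6*s^4 + 2*s^3 + 48*s^2 - 99*s + 54) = (s - 4)*(s - 1)*(s^4 - 5*s^3 - 3*s^2 + 45*s - 54) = (s - 4)*(s - 3)*(s - 1)*(s^3 - 2*s^2 - 9*s + 18) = (s - 4)*(s - 3)*(s - 2)*(s - 1)*(s^2 - 9) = (s - 4)*(s - 3)*(s - 2)*(s - 1)*(s + 3)*(s - 3)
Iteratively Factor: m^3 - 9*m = (m)*(m^2 - 9) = m*(m - 3)*(m + 3)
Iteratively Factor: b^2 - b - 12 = (b + 3)*(b - 4)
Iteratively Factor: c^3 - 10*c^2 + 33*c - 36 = (c - 4)*(c^2 - 6*c + 9) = (c - 4)*(c - 3)*(c - 3)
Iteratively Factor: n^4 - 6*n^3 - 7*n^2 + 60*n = (n)*(n^3 - 6*n^2 - 7*n + 60) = n*(n - 4)*(n^2 - 2*n - 15) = n*(n - 4)*(n + 3)*(n - 5)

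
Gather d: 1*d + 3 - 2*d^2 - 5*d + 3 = -2*d^2 - 4*d + 6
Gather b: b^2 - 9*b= b^2 - 9*b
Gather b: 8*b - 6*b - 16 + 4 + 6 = 2*b - 6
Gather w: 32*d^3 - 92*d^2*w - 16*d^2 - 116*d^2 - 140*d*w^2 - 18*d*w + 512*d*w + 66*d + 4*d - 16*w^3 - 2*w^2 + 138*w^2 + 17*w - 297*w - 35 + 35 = 32*d^3 - 132*d^2 + 70*d - 16*w^3 + w^2*(136 - 140*d) + w*(-92*d^2 + 494*d - 280)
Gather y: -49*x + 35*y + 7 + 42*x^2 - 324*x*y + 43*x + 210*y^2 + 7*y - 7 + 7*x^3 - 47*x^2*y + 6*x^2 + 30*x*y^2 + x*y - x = 7*x^3 + 48*x^2 - 7*x + y^2*(30*x + 210) + y*(-47*x^2 - 323*x + 42)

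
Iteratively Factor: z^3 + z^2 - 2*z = (z)*(z^2 + z - 2) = z*(z + 2)*(z - 1)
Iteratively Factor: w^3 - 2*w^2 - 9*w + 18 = (w + 3)*(w^2 - 5*w + 6) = (w - 3)*(w + 3)*(w - 2)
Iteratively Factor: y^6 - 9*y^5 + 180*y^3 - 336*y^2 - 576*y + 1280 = (y + 4)*(y^5 - 13*y^4 + 52*y^3 - 28*y^2 - 224*y + 320) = (y - 5)*(y + 4)*(y^4 - 8*y^3 + 12*y^2 + 32*y - 64) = (y - 5)*(y + 2)*(y + 4)*(y^3 - 10*y^2 + 32*y - 32) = (y - 5)*(y - 4)*(y + 2)*(y + 4)*(y^2 - 6*y + 8) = (y - 5)*(y - 4)*(y - 2)*(y + 2)*(y + 4)*(y - 4)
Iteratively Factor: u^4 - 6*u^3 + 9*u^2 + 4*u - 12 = (u - 2)*(u^3 - 4*u^2 + u + 6) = (u - 3)*(u - 2)*(u^2 - u - 2) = (u - 3)*(u - 2)*(u + 1)*(u - 2)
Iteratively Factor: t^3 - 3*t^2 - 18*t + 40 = (t - 5)*(t^2 + 2*t - 8) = (t - 5)*(t + 4)*(t - 2)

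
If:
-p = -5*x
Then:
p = 5*x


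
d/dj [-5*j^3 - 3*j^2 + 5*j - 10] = -15*j^2 - 6*j + 5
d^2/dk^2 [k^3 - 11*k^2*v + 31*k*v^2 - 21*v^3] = 6*k - 22*v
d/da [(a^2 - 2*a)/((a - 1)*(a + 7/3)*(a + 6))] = 3*(-3*a^4 + 12*a^3 + 61*a^2 - 84*a + 84)/(9*a^6 + 132*a^5 + 586*a^4 + 496*a^3 - 1559*a^2 - 1428*a + 1764)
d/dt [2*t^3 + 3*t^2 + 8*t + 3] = 6*t^2 + 6*t + 8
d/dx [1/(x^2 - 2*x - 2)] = 2*(1 - x)/(-x^2 + 2*x + 2)^2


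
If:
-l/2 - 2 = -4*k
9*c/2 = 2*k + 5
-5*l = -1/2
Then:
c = 241/180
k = 41/80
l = 1/10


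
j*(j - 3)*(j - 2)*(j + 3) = j^4 - 2*j^3 - 9*j^2 + 18*j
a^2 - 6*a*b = a*(a - 6*b)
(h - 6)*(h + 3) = h^2 - 3*h - 18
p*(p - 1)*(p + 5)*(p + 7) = p^4 + 11*p^3 + 23*p^2 - 35*p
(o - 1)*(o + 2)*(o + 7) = o^3 + 8*o^2 + 5*o - 14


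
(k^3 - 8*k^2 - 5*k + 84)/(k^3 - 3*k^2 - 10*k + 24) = (k - 7)/(k - 2)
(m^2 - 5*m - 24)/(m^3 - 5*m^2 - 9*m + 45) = (m - 8)/(m^2 - 8*m + 15)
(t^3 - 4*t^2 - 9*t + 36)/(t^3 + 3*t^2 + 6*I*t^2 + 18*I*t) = (t^2 - 7*t + 12)/(t*(t + 6*I))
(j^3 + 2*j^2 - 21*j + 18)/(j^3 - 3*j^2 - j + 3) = (j + 6)/(j + 1)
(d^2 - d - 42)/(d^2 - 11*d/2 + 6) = 2*(d^2 - d - 42)/(2*d^2 - 11*d + 12)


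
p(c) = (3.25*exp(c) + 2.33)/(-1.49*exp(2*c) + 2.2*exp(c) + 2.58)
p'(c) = (3.25*exp(c) + 2.33)*(2.98*exp(2*c) - 2.2*exp(c))/(-1.49*exp(2*c) + 2.2*exp(c) + 2.58)^2 + 3.25*exp(c)/(-1.49*exp(2*c) + 2.2*exp(c) + 2.58)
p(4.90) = -0.02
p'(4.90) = 0.02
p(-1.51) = 1.02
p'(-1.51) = 0.12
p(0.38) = 2.71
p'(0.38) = 5.10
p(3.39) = -0.08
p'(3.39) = 0.09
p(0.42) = 2.94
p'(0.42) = 6.21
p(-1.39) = 1.03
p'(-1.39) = 0.14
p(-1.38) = 1.04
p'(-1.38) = 0.14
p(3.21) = -0.10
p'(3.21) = 0.11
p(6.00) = -0.00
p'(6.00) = 0.01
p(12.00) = 0.00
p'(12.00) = 0.00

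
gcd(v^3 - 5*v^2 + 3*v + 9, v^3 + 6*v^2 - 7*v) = 1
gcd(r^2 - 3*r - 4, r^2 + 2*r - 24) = r - 4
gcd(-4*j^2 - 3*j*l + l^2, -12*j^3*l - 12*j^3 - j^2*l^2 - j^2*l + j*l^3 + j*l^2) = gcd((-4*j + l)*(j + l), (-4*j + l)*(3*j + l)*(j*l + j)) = 4*j - l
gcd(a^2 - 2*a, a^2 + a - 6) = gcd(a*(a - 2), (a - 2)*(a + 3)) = a - 2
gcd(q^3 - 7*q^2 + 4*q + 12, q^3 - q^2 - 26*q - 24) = q^2 - 5*q - 6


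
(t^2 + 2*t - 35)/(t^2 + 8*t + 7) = (t - 5)/(t + 1)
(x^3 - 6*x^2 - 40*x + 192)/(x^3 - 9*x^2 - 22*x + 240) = (x^2 + 2*x - 24)/(x^2 - x - 30)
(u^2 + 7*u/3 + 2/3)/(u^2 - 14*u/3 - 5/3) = (u + 2)/(u - 5)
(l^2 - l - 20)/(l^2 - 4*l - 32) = (l - 5)/(l - 8)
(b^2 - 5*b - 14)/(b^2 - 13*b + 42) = (b + 2)/(b - 6)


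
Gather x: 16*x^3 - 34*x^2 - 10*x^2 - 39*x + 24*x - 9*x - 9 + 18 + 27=16*x^3 - 44*x^2 - 24*x + 36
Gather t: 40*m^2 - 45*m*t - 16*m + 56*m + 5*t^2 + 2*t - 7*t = 40*m^2 + 40*m + 5*t^2 + t*(-45*m - 5)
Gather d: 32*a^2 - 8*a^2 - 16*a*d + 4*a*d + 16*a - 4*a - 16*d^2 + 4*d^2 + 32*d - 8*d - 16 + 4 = 24*a^2 + 12*a - 12*d^2 + d*(24 - 12*a) - 12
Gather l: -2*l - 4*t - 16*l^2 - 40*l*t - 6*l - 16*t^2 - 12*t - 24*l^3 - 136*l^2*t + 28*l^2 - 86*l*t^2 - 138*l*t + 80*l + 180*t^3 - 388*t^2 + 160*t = -24*l^3 + l^2*(12 - 136*t) + l*(-86*t^2 - 178*t + 72) + 180*t^3 - 404*t^2 + 144*t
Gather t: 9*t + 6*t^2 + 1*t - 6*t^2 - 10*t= 0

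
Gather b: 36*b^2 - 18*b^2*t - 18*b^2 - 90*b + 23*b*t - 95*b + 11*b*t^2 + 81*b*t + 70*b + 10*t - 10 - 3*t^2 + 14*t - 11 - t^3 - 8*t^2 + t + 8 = b^2*(18 - 18*t) + b*(11*t^2 + 104*t - 115) - t^3 - 11*t^2 + 25*t - 13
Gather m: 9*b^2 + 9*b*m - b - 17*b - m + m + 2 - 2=9*b^2 + 9*b*m - 18*b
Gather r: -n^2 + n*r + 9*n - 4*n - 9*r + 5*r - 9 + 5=-n^2 + 5*n + r*(n - 4) - 4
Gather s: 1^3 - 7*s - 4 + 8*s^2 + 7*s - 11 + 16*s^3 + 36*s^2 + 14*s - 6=16*s^3 + 44*s^2 + 14*s - 20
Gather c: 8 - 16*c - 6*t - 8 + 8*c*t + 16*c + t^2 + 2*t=8*c*t + t^2 - 4*t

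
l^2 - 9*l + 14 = (l - 7)*(l - 2)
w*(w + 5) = w^2 + 5*w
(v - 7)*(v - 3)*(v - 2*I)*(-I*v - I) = -I*v^4 - 2*v^3 + 9*I*v^3 + 18*v^2 - 11*I*v^2 - 22*v - 21*I*v - 42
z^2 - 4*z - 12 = (z - 6)*(z + 2)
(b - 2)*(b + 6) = b^2 + 4*b - 12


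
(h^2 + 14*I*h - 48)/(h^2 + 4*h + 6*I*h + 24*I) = (h + 8*I)/(h + 4)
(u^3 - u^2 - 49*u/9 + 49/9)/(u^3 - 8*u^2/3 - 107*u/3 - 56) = (3*u^2 - 10*u + 7)/(3*(u^2 - 5*u - 24))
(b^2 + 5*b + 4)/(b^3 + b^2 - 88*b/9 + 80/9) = 9*(b + 1)/(9*b^2 - 27*b + 20)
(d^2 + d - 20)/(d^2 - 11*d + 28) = (d + 5)/(d - 7)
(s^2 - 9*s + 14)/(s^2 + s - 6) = (s - 7)/(s + 3)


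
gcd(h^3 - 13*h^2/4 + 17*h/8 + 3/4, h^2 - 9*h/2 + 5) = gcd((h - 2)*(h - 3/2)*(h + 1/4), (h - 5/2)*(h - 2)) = h - 2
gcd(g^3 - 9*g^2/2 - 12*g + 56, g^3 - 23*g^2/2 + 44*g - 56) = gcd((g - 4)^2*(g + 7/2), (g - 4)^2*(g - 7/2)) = g^2 - 8*g + 16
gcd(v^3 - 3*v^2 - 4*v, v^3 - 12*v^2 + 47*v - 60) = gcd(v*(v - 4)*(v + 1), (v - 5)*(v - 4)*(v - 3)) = v - 4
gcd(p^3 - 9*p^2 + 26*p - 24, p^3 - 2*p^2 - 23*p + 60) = p^2 - 7*p + 12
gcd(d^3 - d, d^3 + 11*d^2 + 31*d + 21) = d + 1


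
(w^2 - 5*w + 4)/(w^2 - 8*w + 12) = (w^2 - 5*w + 4)/(w^2 - 8*w + 12)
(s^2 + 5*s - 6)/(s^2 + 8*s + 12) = (s - 1)/(s + 2)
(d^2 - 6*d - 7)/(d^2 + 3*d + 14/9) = 9*(d^2 - 6*d - 7)/(9*d^2 + 27*d + 14)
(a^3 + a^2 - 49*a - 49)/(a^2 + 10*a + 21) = (a^2 - 6*a - 7)/(a + 3)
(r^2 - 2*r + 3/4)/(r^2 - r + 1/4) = (2*r - 3)/(2*r - 1)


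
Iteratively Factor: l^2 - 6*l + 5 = (l - 5)*(l - 1)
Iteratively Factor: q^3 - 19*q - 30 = (q + 3)*(q^2 - 3*q - 10) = (q + 2)*(q + 3)*(q - 5)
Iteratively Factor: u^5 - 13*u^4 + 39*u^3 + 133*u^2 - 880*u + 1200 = (u - 3)*(u^4 - 10*u^3 + 9*u^2 + 160*u - 400) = (u - 5)*(u - 3)*(u^3 - 5*u^2 - 16*u + 80) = (u - 5)^2*(u - 3)*(u^2 - 16) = (u - 5)^2*(u - 4)*(u - 3)*(u + 4)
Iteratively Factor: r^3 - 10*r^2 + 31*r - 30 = (r - 2)*(r^2 - 8*r + 15) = (r - 3)*(r - 2)*(r - 5)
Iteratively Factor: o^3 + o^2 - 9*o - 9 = (o + 1)*(o^2 - 9) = (o - 3)*(o + 1)*(o + 3)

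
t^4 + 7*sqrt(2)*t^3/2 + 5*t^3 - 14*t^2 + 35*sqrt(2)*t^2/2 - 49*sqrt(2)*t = t*(t - 2)*(t + 7)*(t + 7*sqrt(2)/2)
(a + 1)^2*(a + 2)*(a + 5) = a^4 + 9*a^3 + 25*a^2 + 27*a + 10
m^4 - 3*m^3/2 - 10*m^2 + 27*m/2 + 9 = (m - 3)*(m - 2)*(m + 1/2)*(m + 3)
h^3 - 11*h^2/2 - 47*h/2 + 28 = (h - 8)*(h - 1)*(h + 7/2)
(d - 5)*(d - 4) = d^2 - 9*d + 20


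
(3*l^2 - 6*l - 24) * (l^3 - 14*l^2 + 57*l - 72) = 3*l^5 - 48*l^4 + 231*l^3 - 222*l^2 - 936*l + 1728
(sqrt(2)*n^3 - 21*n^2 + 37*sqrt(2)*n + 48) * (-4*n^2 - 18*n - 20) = -4*sqrt(2)*n^5 - 18*sqrt(2)*n^4 + 84*n^4 - 168*sqrt(2)*n^3 + 378*n^3 - 666*sqrt(2)*n^2 + 228*n^2 - 740*sqrt(2)*n - 864*n - 960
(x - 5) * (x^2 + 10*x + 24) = x^3 + 5*x^2 - 26*x - 120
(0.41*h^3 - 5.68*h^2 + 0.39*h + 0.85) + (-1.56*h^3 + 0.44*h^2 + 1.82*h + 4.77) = -1.15*h^3 - 5.24*h^2 + 2.21*h + 5.62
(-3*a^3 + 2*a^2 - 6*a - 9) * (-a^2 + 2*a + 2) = 3*a^5 - 8*a^4 + 4*a^3 + a^2 - 30*a - 18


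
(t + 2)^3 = t^3 + 6*t^2 + 12*t + 8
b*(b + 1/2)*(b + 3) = b^3 + 7*b^2/2 + 3*b/2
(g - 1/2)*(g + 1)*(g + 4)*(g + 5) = g^4 + 19*g^3/2 + 24*g^2 + 11*g/2 - 10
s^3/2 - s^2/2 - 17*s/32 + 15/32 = (s/2 + 1/2)*(s - 5/4)*(s - 3/4)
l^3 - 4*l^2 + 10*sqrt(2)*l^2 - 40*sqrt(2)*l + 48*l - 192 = (l - 4)*(l + 4*sqrt(2))*(l + 6*sqrt(2))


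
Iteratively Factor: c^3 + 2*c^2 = (c)*(c^2 + 2*c) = c*(c + 2)*(c)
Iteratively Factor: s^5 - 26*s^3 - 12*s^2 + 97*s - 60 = (s - 1)*(s^4 + s^3 - 25*s^2 - 37*s + 60) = (s - 1)*(s + 3)*(s^3 - 2*s^2 - 19*s + 20) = (s - 5)*(s - 1)*(s + 3)*(s^2 + 3*s - 4) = (s - 5)*(s - 1)*(s + 3)*(s + 4)*(s - 1)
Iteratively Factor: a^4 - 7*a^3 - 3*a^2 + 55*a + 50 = (a - 5)*(a^3 - 2*a^2 - 13*a - 10) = (a - 5)*(a + 2)*(a^2 - 4*a - 5) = (a - 5)^2*(a + 2)*(a + 1)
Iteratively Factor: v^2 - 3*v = (v - 3)*(v)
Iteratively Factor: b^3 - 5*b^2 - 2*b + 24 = (b + 2)*(b^2 - 7*b + 12) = (b - 4)*(b + 2)*(b - 3)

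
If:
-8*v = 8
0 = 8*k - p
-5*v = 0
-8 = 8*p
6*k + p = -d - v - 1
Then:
No Solution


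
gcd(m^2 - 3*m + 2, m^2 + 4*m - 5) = m - 1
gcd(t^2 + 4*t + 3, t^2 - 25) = 1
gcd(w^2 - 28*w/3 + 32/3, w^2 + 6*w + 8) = 1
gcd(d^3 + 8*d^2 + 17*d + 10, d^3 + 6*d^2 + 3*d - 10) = d^2 + 7*d + 10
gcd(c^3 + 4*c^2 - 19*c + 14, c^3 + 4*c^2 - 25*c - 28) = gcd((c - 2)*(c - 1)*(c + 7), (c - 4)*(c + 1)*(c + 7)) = c + 7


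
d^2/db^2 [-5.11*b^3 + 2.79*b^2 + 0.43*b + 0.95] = 5.58 - 30.66*b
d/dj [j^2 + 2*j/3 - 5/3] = 2*j + 2/3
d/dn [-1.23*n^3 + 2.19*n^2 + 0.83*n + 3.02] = -3.69*n^2 + 4.38*n + 0.83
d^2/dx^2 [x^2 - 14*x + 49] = 2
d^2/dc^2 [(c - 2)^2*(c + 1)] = 6*c - 6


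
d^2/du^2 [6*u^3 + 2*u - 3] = 36*u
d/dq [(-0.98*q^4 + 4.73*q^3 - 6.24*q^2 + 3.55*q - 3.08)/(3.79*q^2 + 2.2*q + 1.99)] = (-7.4284*q^5 + 11.4587*q^4 + 13.0112*q^3 + 1.0556*q^2 - 1.4888*q + 13.8405)/(14.3641*q^4 + 16.676*q^3 + 19.9242*q^2 + 8.756*q + 3.9601)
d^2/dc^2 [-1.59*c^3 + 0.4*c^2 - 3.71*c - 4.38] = 0.8 - 9.54*c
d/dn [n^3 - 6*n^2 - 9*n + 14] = 3*n^2 - 12*n - 9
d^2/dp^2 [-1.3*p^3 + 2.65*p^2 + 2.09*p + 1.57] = 5.3 - 7.8*p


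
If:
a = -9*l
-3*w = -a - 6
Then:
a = 3*w - 6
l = 2/3 - w/3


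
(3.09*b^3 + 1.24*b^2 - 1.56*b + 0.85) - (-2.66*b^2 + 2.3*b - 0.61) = 3.09*b^3 + 3.9*b^2 - 3.86*b + 1.46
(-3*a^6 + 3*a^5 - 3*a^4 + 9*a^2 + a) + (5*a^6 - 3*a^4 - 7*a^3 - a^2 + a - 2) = 2*a^6 + 3*a^5 - 6*a^4 - 7*a^3 + 8*a^2 + 2*a - 2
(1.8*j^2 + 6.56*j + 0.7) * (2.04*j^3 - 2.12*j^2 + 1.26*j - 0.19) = 3.672*j^5 + 9.5664*j^4 - 10.2112*j^3 + 6.4396*j^2 - 0.3644*j - 0.133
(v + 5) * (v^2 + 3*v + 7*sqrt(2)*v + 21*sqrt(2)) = v^3 + 8*v^2 + 7*sqrt(2)*v^2 + 15*v + 56*sqrt(2)*v + 105*sqrt(2)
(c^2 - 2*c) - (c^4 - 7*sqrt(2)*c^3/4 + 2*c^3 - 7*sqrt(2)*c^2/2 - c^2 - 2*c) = -c^4 - 2*c^3 + 7*sqrt(2)*c^3/4 + 2*c^2 + 7*sqrt(2)*c^2/2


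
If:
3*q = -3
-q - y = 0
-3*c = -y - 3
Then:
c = 4/3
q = -1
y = 1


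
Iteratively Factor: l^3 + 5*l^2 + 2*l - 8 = (l - 1)*(l^2 + 6*l + 8) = (l - 1)*(l + 2)*(l + 4)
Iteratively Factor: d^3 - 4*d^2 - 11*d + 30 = (d + 3)*(d^2 - 7*d + 10) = (d - 5)*(d + 3)*(d - 2)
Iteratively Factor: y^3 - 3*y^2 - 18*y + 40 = (y - 5)*(y^2 + 2*y - 8) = (y - 5)*(y + 4)*(y - 2)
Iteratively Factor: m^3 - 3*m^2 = (m - 3)*(m^2) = m*(m - 3)*(m)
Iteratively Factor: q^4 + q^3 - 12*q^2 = (q)*(q^3 + q^2 - 12*q) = q*(q - 3)*(q^2 + 4*q) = q^2*(q - 3)*(q + 4)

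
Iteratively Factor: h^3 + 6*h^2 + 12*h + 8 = (h + 2)*(h^2 + 4*h + 4) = (h + 2)^2*(h + 2)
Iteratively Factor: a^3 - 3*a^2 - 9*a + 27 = (a - 3)*(a^2 - 9) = (a - 3)*(a + 3)*(a - 3)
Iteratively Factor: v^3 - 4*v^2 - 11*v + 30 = (v - 5)*(v^2 + v - 6) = (v - 5)*(v - 2)*(v + 3)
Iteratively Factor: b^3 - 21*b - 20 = (b + 1)*(b^2 - b - 20) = (b - 5)*(b + 1)*(b + 4)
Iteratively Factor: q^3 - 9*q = (q + 3)*(q^2 - 3*q) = q*(q + 3)*(q - 3)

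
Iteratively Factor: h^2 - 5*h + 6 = (h - 3)*(h - 2)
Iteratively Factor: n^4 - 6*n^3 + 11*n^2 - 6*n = (n - 3)*(n^3 - 3*n^2 + 2*n) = n*(n - 3)*(n^2 - 3*n + 2) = n*(n - 3)*(n - 1)*(n - 2)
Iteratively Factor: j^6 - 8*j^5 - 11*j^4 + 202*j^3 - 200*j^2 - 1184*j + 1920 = (j - 4)*(j^5 - 4*j^4 - 27*j^3 + 94*j^2 + 176*j - 480) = (j - 4)^2*(j^4 - 27*j^2 - 14*j + 120) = (j - 4)^2*(j + 4)*(j^3 - 4*j^2 - 11*j + 30) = (j - 5)*(j - 4)^2*(j + 4)*(j^2 + j - 6) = (j - 5)*(j - 4)^2*(j - 2)*(j + 4)*(j + 3)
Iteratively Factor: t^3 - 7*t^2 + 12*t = (t - 4)*(t^2 - 3*t) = (t - 4)*(t - 3)*(t)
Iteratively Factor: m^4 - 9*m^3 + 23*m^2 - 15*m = (m - 1)*(m^3 - 8*m^2 + 15*m) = (m - 3)*(m - 1)*(m^2 - 5*m) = m*(m - 3)*(m - 1)*(m - 5)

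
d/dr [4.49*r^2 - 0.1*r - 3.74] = 8.98*r - 0.1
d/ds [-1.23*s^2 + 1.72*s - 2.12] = 1.72 - 2.46*s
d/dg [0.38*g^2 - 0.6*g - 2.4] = 0.76*g - 0.6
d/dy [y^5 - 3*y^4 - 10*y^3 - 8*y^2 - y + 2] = 5*y^4 - 12*y^3 - 30*y^2 - 16*y - 1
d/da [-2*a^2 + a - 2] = 1 - 4*a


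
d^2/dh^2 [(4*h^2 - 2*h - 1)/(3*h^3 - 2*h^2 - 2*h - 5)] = 6*(12*h^6 - 18*h^5 + 18*h^4 + 144*h^3 - 98*h^2 + h + 42)/(27*h^9 - 54*h^8 - 18*h^7 - 71*h^6 + 192*h^5 + 96*h^4 + 97*h^3 - 210*h^2 - 150*h - 125)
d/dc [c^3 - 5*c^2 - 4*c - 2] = 3*c^2 - 10*c - 4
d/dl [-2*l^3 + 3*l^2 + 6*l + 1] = -6*l^2 + 6*l + 6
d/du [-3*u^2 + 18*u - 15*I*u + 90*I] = -6*u + 18 - 15*I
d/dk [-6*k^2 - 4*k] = -12*k - 4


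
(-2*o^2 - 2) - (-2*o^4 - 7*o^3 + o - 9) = 2*o^4 + 7*o^3 - 2*o^2 - o + 7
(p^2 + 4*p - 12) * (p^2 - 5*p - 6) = p^4 - p^3 - 38*p^2 + 36*p + 72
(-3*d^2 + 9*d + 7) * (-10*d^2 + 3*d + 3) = 30*d^4 - 99*d^3 - 52*d^2 + 48*d + 21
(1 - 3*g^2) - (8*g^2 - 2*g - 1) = -11*g^2 + 2*g + 2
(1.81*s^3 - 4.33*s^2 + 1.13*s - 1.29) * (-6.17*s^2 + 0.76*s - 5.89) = -11.1677*s^5 + 28.0917*s^4 - 20.9238*s^3 + 34.3218*s^2 - 7.6361*s + 7.5981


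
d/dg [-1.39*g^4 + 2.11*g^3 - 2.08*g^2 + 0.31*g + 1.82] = -5.56*g^3 + 6.33*g^2 - 4.16*g + 0.31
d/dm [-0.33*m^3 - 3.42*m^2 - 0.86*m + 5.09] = -0.99*m^2 - 6.84*m - 0.86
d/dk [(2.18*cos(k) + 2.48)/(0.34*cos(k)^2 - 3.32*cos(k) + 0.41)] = (0.7412*cos(k)^2 + 1.6864*cos(k) - 9.1274)*sin(k)/(0.1156*cos(k)^4 - 2.2576*cos(k)^3 + 11.3012*cos(k)^2 - 2.7224*cos(k) + 0.1681)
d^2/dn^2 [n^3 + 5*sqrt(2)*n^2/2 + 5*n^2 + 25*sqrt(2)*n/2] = 6*n + 5*sqrt(2) + 10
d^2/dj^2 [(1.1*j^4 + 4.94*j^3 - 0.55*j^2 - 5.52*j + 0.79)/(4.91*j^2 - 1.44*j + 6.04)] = (53.03782*j^6 - 46.6646399999997*j^5 + 209.418*j^4 - 699.526688*j^3 + 435.89877*j^2 + 2030.020896*j - 179.732088)/(118.370771*j^6 - 104.146992*j^5 + 467.3829*j^4 - 259.21728*j^3 + 574.9476*j^2 - 157.600512*j + 220.348864)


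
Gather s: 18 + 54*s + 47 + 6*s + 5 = 60*s + 70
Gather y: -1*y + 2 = 2 - y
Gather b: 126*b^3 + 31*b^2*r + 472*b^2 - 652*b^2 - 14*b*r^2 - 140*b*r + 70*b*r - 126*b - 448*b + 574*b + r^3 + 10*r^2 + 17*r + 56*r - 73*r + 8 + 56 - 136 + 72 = 126*b^3 + b^2*(31*r - 180) + b*(-14*r^2 - 70*r) + r^3 + 10*r^2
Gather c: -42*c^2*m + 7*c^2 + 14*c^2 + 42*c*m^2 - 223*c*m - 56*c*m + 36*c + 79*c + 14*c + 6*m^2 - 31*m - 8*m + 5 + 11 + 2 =c^2*(21 - 42*m) + c*(42*m^2 - 279*m + 129) + 6*m^2 - 39*m + 18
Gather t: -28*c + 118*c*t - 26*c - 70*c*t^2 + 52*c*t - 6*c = -70*c*t^2 + 170*c*t - 60*c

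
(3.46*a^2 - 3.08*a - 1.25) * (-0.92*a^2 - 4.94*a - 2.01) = -3.1832*a^4 - 14.2588*a^3 + 9.4106*a^2 + 12.3658*a + 2.5125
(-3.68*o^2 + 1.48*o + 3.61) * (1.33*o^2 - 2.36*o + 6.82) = -4.8944*o^4 + 10.6532*o^3 - 23.7891*o^2 + 1.574*o + 24.6202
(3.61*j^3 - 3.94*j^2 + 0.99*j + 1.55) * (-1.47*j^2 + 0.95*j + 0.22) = -5.3067*j^5 + 9.2213*j^4 - 4.4041*j^3 - 2.2048*j^2 + 1.6903*j + 0.341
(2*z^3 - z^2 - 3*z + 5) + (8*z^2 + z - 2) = 2*z^3 + 7*z^2 - 2*z + 3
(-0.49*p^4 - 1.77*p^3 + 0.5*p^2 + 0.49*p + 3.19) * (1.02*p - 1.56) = -0.4998*p^5 - 1.041*p^4 + 3.2712*p^3 - 0.2802*p^2 + 2.4894*p - 4.9764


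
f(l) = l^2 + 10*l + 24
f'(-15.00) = -20.00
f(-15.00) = 99.00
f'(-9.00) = -8.00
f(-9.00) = 15.00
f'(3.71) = 17.42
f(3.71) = 74.86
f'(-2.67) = 4.66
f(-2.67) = 4.43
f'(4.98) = 19.96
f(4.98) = 98.60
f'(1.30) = 12.60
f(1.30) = 38.69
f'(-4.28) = 1.44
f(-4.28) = -0.48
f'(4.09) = 18.18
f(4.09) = 81.63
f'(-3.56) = 2.88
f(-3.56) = 1.07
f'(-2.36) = 5.28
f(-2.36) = 5.97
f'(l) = 2*l + 10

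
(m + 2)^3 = m^3 + 6*m^2 + 12*m + 8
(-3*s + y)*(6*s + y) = -18*s^2 + 3*s*y + y^2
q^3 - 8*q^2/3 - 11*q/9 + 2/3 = (q - 3)*(q - 1/3)*(q + 2/3)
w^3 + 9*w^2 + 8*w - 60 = (w - 2)*(w + 5)*(w + 6)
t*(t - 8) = t^2 - 8*t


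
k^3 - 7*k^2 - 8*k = k*(k - 8)*(k + 1)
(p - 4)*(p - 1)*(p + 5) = p^3 - 21*p + 20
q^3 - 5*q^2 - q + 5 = (q - 5)*(q - 1)*(q + 1)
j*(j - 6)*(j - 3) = j^3 - 9*j^2 + 18*j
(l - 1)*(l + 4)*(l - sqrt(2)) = l^3 - sqrt(2)*l^2 + 3*l^2 - 3*sqrt(2)*l - 4*l + 4*sqrt(2)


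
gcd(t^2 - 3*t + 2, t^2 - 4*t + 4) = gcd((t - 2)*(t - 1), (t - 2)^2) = t - 2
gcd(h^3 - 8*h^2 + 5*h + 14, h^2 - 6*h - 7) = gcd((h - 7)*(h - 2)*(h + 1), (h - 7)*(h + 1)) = h^2 - 6*h - 7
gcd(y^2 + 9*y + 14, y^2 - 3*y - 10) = y + 2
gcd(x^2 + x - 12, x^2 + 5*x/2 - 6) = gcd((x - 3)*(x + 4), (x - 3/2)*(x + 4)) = x + 4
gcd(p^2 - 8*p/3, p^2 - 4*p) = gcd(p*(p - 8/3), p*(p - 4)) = p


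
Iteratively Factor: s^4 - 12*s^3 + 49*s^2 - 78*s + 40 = (s - 5)*(s^3 - 7*s^2 + 14*s - 8) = (s - 5)*(s - 2)*(s^2 - 5*s + 4) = (s - 5)*(s - 4)*(s - 2)*(s - 1)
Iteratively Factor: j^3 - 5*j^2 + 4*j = (j - 4)*(j^2 - j) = j*(j - 4)*(j - 1)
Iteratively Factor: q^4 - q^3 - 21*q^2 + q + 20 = (q + 4)*(q^3 - 5*q^2 - q + 5) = (q + 1)*(q + 4)*(q^2 - 6*q + 5) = (q - 5)*(q + 1)*(q + 4)*(q - 1)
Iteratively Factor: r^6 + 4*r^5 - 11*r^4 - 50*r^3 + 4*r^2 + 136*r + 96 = (r - 2)*(r^5 + 6*r^4 + r^3 - 48*r^2 - 92*r - 48) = (r - 2)*(r + 2)*(r^4 + 4*r^3 - 7*r^2 - 34*r - 24) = (r - 2)*(r + 2)*(r + 4)*(r^3 - 7*r - 6) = (r - 2)*(r + 2)^2*(r + 4)*(r^2 - 2*r - 3) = (r - 2)*(r + 1)*(r + 2)^2*(r + 4)*(r - 3)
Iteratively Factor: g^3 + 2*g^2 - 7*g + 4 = (g + 4)*(g^2 - 2*g + 1) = (g - 1)*(g + 4)*(g - 1)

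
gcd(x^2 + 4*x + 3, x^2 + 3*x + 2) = x + 1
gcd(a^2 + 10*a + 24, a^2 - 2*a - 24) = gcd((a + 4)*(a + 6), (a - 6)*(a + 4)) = a + 4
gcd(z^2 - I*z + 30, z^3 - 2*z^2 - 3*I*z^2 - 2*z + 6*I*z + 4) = 1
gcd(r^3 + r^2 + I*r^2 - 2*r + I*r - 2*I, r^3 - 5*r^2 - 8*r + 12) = r^2 + r - 2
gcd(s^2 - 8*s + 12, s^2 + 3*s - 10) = s - 2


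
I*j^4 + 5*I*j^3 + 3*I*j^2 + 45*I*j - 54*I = (j + 6)*(j - 3*I)*(j + 3*I)*(I*j - I)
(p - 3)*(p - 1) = p^2 - 4*p + 3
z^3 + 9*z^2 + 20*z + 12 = (z + 1)*(z + 2)*(z + 6)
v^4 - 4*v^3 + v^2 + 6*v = v*(v - 3)*(v - 2)*(v + 1)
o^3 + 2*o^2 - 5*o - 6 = (o - 2)*(o + 1)*(o + 3)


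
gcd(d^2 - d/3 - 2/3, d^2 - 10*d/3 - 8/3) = d + 2/3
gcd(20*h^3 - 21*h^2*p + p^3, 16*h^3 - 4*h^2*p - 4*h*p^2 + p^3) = -4*h + p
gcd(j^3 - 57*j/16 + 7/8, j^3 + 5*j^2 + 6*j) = j + 2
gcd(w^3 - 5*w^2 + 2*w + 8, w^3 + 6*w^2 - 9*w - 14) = w^2 - w - 2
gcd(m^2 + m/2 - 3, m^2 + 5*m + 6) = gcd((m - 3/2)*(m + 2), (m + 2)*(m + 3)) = m + 2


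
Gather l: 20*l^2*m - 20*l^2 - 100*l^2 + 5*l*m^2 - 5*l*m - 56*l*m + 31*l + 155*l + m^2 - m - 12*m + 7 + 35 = l^2*(20*m - 120) + l*(5*m^2 - 61*m + 186) + m^2 - 13*m + 42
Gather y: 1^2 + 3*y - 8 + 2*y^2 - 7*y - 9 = 2*y^2 - 4*y - 16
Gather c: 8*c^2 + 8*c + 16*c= 8*c^2 + 24*c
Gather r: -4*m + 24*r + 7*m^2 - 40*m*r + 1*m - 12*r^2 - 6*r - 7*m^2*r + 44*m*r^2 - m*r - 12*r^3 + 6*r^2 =7*m^2 - 3*m - 12*r^3 + r^2*(44*m - 6) + r*(-7*m^2 - 41*m + 18)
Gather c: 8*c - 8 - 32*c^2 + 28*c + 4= -32*c^2 + 36*c - 4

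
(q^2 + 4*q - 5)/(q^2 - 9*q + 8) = (q + 5)/(q - 8)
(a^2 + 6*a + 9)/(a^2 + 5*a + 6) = (a + 3)/(a + 2)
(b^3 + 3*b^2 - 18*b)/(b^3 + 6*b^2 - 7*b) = (b^2 + 3*b - 18)/(b^2 + 6*b - 7)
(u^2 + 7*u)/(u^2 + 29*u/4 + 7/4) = 4*u/(4*u + 1)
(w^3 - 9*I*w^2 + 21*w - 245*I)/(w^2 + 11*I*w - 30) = (w^2 - 14*I*w - 49)/(w + 6*I)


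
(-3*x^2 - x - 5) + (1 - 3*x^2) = -6*x^2 - x - 4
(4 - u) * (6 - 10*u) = 10*u^2 - 46*u + 24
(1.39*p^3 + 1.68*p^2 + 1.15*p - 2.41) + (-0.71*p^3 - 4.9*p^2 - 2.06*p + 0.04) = 0.68*p^3 - 3.22*p^2 - 0.91*p - 2.37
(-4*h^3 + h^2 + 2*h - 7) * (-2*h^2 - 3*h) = 8*h^5 + 10*h^4 - 7*h^3 + 8*h^2 + 21*h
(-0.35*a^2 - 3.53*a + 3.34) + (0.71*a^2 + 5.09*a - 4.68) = 0.36*a^2 + 1.56*a - 1.34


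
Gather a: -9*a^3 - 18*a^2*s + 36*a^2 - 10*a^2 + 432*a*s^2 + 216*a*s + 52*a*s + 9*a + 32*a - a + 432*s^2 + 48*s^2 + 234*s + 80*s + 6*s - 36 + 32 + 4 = -9*a^3 + a^2*(26 - 18*s) + a*(432*s^2 + 268*s + 40) + 480*s^2 + 320*s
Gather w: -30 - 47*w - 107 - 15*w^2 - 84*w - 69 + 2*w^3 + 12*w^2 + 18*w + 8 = 2*w^3 - 3*w^2 - 113*w - 198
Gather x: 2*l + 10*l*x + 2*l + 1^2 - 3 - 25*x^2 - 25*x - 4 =4*l - 25*x^2 + x*(10*l - 25) - 6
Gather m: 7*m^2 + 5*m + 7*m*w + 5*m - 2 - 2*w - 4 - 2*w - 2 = 7*m^2 + m*(7*w + 10) - 4*w - 8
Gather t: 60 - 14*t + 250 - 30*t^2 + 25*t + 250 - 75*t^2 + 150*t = -105*t^2 + 161*t + 560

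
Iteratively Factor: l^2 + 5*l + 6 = (l + 2)*(l + 3)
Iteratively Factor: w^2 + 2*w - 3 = (w - 1)*(w + 3)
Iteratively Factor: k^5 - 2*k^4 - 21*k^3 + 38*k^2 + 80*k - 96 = (k - 4)*(k^4 + 2*k^3 - 13*k^2 - 14*k + 24) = (k - 4)*(k - 3)*(k^3 + 5*k^2 + 2*k - 8) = (k - 4)*(k - 3)*(k + 4)*(k^2 + k - 2) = (k - 4)*(k - 3)*(k + 2)*(k + 4)*(k - 1)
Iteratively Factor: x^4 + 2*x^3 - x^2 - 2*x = (x - 1)*(x^3 + 3*x^2 + 2*x) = (x - 1)*(x + 1)*(x^2 + 2*x) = (x - 1)*(x + 1)*(x + 2)*(x)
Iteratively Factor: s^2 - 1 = (s - 1)*(s + 1)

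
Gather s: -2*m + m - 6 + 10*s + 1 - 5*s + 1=-m + 5*s - 4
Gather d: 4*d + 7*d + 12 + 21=11*d + 33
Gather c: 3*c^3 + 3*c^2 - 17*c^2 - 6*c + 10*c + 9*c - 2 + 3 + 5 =3*c^3 - 14*c^2 + 13*c + 6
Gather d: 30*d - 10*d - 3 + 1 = 20*d - 2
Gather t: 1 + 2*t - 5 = 2*t - 4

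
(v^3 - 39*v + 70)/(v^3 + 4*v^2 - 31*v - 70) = (v - 2)/(v + 2)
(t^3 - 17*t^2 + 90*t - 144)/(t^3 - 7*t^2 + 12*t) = (t^2 - 14*t + 48)/(t*(t - 4))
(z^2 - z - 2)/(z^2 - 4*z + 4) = (z + 1)/(z - 2)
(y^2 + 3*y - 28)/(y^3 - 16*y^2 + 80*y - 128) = (y + 7)/(y^2 - 12*y + 32)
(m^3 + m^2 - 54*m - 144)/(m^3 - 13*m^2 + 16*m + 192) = (m + 6)/(m - 8)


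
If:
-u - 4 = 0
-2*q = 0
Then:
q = 0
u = -4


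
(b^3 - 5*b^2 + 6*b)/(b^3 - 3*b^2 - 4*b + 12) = b/(b + 2)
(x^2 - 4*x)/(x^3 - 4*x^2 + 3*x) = (x - 4)/(x^2 - 4*x + 3)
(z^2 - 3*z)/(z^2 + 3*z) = (z - 3)/(z + 3)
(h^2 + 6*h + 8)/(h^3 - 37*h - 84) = (h + 2)/(h^2 - 4*h - 21)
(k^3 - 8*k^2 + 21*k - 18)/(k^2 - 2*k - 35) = (-k^3 + 8*k^2 - 21*k + 18)/(-k^2 + 2*k + 35)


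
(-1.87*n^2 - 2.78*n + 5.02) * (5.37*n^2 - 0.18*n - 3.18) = -10.0419*n^4 - 14.592*n^3 + 33.4044*n^2 + 7.9368*n - 15.9636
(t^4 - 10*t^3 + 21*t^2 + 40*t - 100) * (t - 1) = t^5 - 11*t^4 + 31*t^3 + 19*t^2 - 140*t + 100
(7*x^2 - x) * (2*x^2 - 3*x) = 14*x^4 - 23*x^3 + 3*x^2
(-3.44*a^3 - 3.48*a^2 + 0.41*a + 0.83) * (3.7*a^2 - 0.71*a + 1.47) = -12.728*a^5 - 10.4336*a^4 - 1.069*a^3 - 2.3357*a^2 + 0.0134*a + 1.2201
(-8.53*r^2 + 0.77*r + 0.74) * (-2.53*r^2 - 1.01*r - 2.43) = 21.5809*r^4 + 6.6672*r^3 + 18.078*r^2 - 2.6185*r - 1.7982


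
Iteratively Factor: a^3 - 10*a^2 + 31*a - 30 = (a - 2)*(a^2 - 8*a + 15) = (a - 3)*(a - 2)*(a - 5)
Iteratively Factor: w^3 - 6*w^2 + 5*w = (w - 5)*(w^2 - w) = (w - 5)*(w - 1)*(w)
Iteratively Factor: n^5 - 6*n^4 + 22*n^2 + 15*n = (n)*(n^4 - 6*n^3 + 22*n + 15) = n*(n - 5)*(n^3 - n^2 - 5*n - 3) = n*(n - 5)*(n - 3)*(n^2 + 2*n + 1) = n*(n - 5)*(n - 3)*(n + 1)*(n + 1)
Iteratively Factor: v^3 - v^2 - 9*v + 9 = (v - 1)*(v^2 - 9) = (v - 1)*(v + 3)*(v - 3)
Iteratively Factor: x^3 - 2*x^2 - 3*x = (x)*(x^2 - 2*x - 3) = x*(x + 1)*(x - 3)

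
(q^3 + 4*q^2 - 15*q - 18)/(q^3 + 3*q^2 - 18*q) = (q + 1)/q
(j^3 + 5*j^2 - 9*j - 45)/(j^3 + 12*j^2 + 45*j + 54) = (j^2 + 2*j - 15)/(j^2 + 9*j + 18)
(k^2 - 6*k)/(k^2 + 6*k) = (k - 6)/(k + 6)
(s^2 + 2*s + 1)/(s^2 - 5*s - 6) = (s + 1)/(s - 6)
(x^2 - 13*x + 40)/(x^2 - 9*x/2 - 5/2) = 2*(x - 8)/(2*x + 1)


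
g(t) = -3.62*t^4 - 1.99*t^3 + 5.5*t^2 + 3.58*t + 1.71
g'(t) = -14.48*t^3 - 5.97*t^2 + 11.0*t + 3.58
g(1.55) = -7.83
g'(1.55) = -47.63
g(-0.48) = 1.29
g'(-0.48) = -1.47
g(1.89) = -31.50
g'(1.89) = -94.71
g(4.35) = -1338.63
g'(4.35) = -1253.43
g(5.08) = -2509.86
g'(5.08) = -1992.88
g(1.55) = -7.83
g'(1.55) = -47.63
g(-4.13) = -832.27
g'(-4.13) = 876.36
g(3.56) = -587.07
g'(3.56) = -686.23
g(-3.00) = -199.02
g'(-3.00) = 307.81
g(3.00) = -285.00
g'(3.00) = -408.11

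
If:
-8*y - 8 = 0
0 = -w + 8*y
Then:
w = -8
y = -1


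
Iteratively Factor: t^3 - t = (t)*(t^2 - 1) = t*(t - 1)*(t + 1)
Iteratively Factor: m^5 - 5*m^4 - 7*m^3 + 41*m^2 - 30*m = (m)*(m^4 - 5*m^3 - 7*m^2 + 41*m - 30) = m*(m - 5)*(m^3 - 7*m + 6) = m*(m - 5)*(m + 3)*(m^2 - 3*m + 2) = m*(m - 5)*(m - 2)*(m + 3)*(m - 1)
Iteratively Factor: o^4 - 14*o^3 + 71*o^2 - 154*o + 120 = (o - 4)*(o^3 - 10*o^2 + 31*o - 30) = (o - 4)*(o - 2)*(o^2 - 8*o + 15) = (o - 4)*(o - 3)*(o - 2)*(o - 5)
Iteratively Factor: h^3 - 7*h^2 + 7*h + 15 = (h - 3)*(h^2 - 4*h - 5) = (h - 3)*(h + 1)*(h - 5)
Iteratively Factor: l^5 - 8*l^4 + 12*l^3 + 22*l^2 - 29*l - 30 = (l - 2)*(l^4 - 6*l^3 + 22*l + 15) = (l - 2)*(l + 1)*(l^3 - 7*l^2 + 7*l + 15) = (l - 5)*(l - 2)*(l + 1)*(l^2 - 2*l - 3) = (l - 5)*(l - 2)*(l + 1)^2*(l - 3)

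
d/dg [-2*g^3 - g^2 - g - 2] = -6*g^2 - 2*g - 1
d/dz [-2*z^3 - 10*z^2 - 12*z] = -6*z^2 - 20*z - 12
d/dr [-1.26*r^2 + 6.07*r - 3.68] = 6.07 - 2.52*r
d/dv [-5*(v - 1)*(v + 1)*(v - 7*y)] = -15*v^2 + 70*v*y + 5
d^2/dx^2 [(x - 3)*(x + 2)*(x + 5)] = 6*x + 8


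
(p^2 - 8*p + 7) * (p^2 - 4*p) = p^4 - 12*p^3 + 39*p^2 - 28*p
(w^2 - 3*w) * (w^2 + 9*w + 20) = w^4 + 6*w^3 - 7*w^2 - 60*w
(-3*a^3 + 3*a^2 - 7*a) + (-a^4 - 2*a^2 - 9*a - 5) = -a^4 - 3*a^3 + a^2 - 16*a - 5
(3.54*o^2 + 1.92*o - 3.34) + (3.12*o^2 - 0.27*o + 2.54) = 6.66*o^2 + 1.65*o - 0.8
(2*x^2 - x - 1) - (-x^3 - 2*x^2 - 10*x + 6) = x^3 + 4*x^2 + 9*x - 7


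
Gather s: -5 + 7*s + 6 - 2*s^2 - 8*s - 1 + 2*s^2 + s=0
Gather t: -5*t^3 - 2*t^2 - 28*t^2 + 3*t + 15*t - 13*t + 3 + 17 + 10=-5*t^3 - 30*t^2 + 5*t + 30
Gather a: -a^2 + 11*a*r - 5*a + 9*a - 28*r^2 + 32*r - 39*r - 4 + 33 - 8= -a^2 + a*(11*r + 4) - 28*r^2 - 7*r + 21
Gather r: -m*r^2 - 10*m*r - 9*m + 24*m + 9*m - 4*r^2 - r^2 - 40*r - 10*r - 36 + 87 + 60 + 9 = 24*m + r^2*(-m - 5) + r*(-10*m - 50) + 120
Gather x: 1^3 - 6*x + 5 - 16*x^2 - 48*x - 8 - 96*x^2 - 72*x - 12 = -112*x^2 - 126*x - 14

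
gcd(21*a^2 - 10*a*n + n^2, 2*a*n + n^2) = 1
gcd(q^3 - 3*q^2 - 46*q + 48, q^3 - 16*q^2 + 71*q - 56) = q^2 - 9*q + 8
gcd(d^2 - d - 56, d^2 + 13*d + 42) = d + 7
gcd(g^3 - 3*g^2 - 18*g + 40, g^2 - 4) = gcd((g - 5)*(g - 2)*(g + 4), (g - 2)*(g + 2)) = g - 2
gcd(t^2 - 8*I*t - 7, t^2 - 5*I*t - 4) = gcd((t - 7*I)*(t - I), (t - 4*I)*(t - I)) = t - I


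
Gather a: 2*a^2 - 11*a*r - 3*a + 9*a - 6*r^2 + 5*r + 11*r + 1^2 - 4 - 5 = 2*a^2 + a*(6 - 11*r) - 6*r^2 + 16*r - 8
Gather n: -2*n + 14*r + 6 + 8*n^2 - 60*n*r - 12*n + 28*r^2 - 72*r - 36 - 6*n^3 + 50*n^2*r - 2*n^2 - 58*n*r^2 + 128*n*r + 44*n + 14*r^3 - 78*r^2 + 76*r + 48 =-6*n^3 + n^2*(50*r + 6) + n*(-58*r^2 + 68*r + 30) + 14*r^3 - 50*r^2 + 18*r + 18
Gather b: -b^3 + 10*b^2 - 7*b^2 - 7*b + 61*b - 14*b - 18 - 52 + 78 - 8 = -b^3 + 3*b^2 + 40*b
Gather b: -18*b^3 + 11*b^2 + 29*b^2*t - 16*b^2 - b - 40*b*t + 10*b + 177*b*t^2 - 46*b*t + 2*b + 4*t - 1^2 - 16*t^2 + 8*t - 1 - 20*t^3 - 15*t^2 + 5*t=-18*b^3 + b^2*(29*t - 5) + b*(177*t^2 - 86*t + 11) - 20*t^3 - 31*t^2 + 17*t - 2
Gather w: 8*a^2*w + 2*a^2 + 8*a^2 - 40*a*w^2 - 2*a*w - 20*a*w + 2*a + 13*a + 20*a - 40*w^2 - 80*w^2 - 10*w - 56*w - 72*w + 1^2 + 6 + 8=10*a^2 + 35*a + w^2*(-40*a - 120) + w*(8*a^2 - 22*a - 138) + 15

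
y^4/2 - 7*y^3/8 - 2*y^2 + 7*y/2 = y*(y/2 + 1)*(y - 2)*(y - 7/4)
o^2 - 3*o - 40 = (o - 8)*(o + 5)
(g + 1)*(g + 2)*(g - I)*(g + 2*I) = g^4 + 3*g^3 + I*g^3 + 4*g^2 + 3*I*g^2 + 6*g + 2*I*g + 4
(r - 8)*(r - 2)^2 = r^3 - 12*r^2 + 36*r - 32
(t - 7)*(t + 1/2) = t^2 - 13*t/2 - 7/2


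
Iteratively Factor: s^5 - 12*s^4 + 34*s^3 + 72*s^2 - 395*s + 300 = (s - 1)*(s^4 - 11*s^3 + 23*s^2 + 95*s - 300) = (s - 4)*(s - 1)*(s^3 - 7*s^2 - 5*s + 75) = (s - 5)*(s - 4)*(s - 1)*(s^2 - 2*s - 15) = (s - 5)*(s - 4)*(s - 1)*(s + 3)*(s - 5)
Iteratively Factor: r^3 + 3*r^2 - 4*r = (r - 1)*(r^2 + 4*r) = r*(r - 1)*(r + 4)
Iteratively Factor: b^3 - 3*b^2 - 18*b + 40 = (b - 2)*(b^2 - b - 20) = (b - 2)*(b + 4)*(b - 5)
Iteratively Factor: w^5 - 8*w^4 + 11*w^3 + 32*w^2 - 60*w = (w)*(w^4 - 8*w^3 + 11*w^2 + 32*w - 60) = w*(w - 5)*(w^3 - 3*w^2 - 4*w + 12) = w*(w - 5)*(w - 3)*(w^2 - 4) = w*(w - 5)*(w - 3)*(w - 2)*(w + 2)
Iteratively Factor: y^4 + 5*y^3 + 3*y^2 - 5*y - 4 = (y - 1)*(y^3 + 6*y^2 + 9*y + 4) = (y - 1)*(y + 4)*(y^2 + 2*y + 1) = (y - 1)*(y + 1)*(y + 4)*(y + 1)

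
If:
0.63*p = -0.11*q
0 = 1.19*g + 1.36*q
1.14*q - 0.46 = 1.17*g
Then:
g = -0.21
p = -0.03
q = 0.19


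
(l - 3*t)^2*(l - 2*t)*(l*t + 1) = l^4*t - 8*l^3*t^2 + l^3 + 21*l^2*t^3 - 8*l^2*t - 18*l*t^4 + 21*l*t^2 - 18*t^3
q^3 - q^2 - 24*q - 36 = (q - 6)*(q + 2)*(q + 3)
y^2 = y^2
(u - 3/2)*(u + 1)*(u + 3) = u^3 + 5*u^2/2 - 3*u - 9/2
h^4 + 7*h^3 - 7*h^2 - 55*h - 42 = (h - 3)*(h + 1)*(h + 2)*(h + 7)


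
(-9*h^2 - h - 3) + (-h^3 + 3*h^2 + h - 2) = -h^3 - 6*h^2 - 5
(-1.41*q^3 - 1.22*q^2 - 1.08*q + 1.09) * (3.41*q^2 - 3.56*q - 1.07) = -4.8081*q^5 + 0.8594*q^4 + 2.1691*q^3 + 8.8671*q^2 - 2.7248*q - 1.1663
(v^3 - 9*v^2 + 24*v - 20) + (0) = v^3 - 9*v^2 + 24*v - 20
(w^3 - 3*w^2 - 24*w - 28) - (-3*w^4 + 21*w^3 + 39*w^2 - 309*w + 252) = 3*w^4 - 20*w^3 - 42*w^2 + 285*w - 280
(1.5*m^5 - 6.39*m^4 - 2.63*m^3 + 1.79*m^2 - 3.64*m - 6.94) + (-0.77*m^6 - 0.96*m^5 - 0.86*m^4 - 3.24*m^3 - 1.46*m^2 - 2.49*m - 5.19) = -0.77*m^6 + 0.54*m^5 - 7.25*m^4 - 5.87*m^3 + 0.33*m^2 - 6.13*m - 12.13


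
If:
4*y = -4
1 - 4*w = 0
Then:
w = 1/4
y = -1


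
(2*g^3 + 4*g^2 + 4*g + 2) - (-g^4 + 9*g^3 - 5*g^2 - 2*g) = g^4 - 7*g^3 + 9*g^2 + 6*g + 2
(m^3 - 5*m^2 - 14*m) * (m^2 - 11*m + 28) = m^5 - 16*m^4 + 69*m^3 + 14*m^2 - 392*m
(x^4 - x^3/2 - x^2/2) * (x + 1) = x^5 + x^4/2 - x^3 - x^2/2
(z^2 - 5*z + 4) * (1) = z^2 - 5*z + 4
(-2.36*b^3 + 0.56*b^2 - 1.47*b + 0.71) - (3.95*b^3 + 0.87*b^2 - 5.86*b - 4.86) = -6.31*b^3 - 0.31*b^2 + 4.39*b + 5.57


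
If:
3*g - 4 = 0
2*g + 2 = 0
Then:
No Solution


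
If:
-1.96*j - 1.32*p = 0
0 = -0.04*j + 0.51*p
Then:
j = 0.00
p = 0.00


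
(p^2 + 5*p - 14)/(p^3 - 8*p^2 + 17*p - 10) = (p + 7)/(p^2 - 6*p + 5)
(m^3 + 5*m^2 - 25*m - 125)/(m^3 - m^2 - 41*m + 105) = (m^2 + 10*m + 25)/(m^2 + 4*m - 21)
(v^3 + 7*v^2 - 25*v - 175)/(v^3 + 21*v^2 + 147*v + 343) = (v^2 - 25)/(v^2 + 14*v + 49)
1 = 1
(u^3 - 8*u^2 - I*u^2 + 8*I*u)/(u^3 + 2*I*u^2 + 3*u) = (u - 8)/(u + 3*I)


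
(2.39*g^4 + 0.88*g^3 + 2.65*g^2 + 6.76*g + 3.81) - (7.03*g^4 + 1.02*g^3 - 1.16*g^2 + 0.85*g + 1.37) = -4.64*g^4 - 0.14*g^3 + 3.81*g^2 + 5.91*g + 2.44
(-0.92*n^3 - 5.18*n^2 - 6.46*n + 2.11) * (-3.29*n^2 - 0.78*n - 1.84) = 3.0268*n^5 + 17.7598*n^4 + 26.9866*n^3 + 7.6281*n^2 + 10.2406*n - 3.8824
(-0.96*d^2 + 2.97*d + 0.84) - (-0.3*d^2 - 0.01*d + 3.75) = -0.66*d^2 + 2.98*d - 2.91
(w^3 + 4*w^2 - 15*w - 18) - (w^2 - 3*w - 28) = w^3 + 3*w^2 - 12*w + 10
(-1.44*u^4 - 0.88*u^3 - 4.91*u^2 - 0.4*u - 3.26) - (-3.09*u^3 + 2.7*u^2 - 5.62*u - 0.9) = -1.44*u^4 + 2.21*u^3 - 7.61*u^2 + 5.22*u - 2.36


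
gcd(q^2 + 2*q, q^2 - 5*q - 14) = q + 2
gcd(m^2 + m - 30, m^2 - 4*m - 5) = m - 5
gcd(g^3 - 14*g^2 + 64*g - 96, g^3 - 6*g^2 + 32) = g^2 - 8*g + 16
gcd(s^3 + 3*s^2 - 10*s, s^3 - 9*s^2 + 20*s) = s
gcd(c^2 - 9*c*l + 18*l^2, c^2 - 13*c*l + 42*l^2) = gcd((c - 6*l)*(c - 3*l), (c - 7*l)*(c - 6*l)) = c - 6*l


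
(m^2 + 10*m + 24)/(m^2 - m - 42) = (m + 4)/(m - 7)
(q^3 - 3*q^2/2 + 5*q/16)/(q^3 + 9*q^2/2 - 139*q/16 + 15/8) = q/(q + 6)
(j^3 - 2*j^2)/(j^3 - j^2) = (j - 2)/(j - 1)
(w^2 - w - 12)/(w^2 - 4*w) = (w + 3)/w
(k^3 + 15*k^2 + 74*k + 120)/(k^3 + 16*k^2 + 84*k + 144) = (k + 5)/(k + 6)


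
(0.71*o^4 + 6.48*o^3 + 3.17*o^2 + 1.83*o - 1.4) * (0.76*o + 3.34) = 0.5396*o^5 + 7.2962*o^4 + 24.0524*o^3 + 11.9786*o^2 + 5.0482*o - 4.676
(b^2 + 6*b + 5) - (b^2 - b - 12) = 7*b + 17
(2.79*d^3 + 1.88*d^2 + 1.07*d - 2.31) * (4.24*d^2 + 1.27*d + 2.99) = 11.8296*d^5 + 11.5145*d^4 + 15.2665*d^3 - 2.8143*d^2 + 0.265600000000001*d - 6.9069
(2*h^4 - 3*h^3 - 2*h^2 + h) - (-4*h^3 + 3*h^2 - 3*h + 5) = 2*h^4 + h^3 - 5*h^2 + 4*h - 5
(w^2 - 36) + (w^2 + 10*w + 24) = 2*w^2 + 10*w - 12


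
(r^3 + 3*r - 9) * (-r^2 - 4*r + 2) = -r^5 - 4*r^4 - r^3 - 3*r^2 + 42*r - 18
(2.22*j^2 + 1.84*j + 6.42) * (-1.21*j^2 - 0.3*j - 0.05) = -2.6862*j^4 - 2.8924*j^3 - 8.4312*j^2 - 2.018*j - 0.321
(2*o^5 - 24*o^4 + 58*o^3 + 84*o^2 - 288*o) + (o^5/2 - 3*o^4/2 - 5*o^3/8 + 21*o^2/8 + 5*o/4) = 5*o^5/2 - 51*o^4/2 + 459*o^3/8 + 693*o^2/8 - 1147*o/4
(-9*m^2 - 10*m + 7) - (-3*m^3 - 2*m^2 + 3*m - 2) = 3*m^3 - 7*m^2 - 13*m + 9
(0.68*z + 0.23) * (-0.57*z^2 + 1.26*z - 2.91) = -0.3876*z^3 + 0.7257*z^2 - 1.689*z - 0.6693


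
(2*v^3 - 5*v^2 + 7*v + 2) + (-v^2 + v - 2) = 2*v^3 - 6*v^2 + 8*v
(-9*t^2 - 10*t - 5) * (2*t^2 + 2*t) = -18*t^4 - 38*t^3 - 30*t^2 - 10*t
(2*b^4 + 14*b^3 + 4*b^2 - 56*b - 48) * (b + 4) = 2*b^5 + 22*b^4 + 60*b^3 - 40*b^2 - 272*b - 192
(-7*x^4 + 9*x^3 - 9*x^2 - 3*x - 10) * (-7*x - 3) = 49*x^5 - 42*x^4 + 36*x^3 + 48*x^2 + 79*x + 30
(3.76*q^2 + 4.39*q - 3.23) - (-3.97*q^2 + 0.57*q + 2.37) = 7.73*q^2 + 3.82*q - 5.6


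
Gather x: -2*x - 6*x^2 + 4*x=-6*x^2 + 2*x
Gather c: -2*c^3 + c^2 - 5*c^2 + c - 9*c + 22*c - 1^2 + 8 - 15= -2*c^3 - 4*c^2 + 14*c - 8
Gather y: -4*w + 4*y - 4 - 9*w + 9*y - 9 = -13*w + 13*y - 13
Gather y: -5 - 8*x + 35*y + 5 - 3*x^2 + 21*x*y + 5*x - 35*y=-3*x^2 + 21*x*y - 3*x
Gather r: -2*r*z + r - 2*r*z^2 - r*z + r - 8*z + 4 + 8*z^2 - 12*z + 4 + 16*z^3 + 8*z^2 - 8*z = r*(-2*z^2 - 3*z + 2) + 16*z^3 + 16*z^2 - 28*z + 8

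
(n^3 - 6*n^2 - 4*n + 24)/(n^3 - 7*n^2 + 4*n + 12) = (n + 2)/(n + 1)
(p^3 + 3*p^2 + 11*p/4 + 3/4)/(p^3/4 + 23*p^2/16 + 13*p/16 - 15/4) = 4*(4*p^3 + 12*p^2 + 11*p + 3)/(4*p^3 + 23*p^2 + 13*p - 60)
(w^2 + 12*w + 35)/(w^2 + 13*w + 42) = (w + 5)/(w + 6)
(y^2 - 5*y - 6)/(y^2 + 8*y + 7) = (y - 6)/(y + 7)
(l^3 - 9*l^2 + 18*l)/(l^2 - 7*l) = (l^2 - 9*l + 18)/(l - 7)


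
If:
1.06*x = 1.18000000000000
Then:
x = 1.11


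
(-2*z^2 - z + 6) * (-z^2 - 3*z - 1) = 2*z^4 + 7*z^3 - z^2 - 17*z - 6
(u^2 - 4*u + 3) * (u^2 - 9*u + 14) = u^4 - 13*u^3 + 53*u^2 - 83*u + 42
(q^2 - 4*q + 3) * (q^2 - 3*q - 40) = q^4 - 7*q^3 - 25*q^2 + 151*q - 120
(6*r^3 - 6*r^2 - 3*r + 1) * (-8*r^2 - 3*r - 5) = -48*r^5 + 30*r^4 + 12*r^3 + 31*r^2 + 12*r - 5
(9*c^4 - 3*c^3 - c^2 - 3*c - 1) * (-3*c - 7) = -27*c^5 - 54*c^4 + 24*c^3 + 16*c^2 + 24*c + 7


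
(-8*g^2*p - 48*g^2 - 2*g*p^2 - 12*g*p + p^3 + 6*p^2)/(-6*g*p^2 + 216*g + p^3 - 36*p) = (-8*g^2 - 2*g*p + p^2)/(-6*g*p + 36*g + p^2 - 6*p)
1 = 1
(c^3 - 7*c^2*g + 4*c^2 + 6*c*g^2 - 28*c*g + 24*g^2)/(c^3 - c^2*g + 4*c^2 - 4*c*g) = (c - 6*g)/c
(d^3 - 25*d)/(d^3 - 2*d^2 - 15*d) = (d + 5)/(d + 3)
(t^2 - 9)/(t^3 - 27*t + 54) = (t + 3)/(t^2 + 3*t - 18)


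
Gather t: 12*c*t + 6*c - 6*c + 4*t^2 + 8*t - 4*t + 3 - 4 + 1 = 4*t^2 + t*(12*c + 4)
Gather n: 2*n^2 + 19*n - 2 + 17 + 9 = 2*n^2 + 19*n + 24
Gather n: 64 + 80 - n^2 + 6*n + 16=-n^2 + 6*n + 160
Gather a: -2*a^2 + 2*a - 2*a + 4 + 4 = 8 - 2*a^2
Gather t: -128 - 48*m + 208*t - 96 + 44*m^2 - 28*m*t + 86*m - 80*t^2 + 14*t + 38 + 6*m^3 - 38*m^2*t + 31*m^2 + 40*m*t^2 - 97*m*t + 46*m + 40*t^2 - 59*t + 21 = 6*m^3 + 75*m^2 + 84*m + t^2*(40*m - 40) + t*(-38*m^2 - 125*m + 163) - 165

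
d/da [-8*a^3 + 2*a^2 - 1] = 4*a*(1 - 6*a)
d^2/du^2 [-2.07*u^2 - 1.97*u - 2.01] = -4.14000000000000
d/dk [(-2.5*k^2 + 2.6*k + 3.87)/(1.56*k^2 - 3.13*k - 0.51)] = (3.769*k^2 - 9.5244*k + 10.7871)/(2.4336*k^4 - 9.7656*k^3 + 8.2057*k^2 + 3.1926*k + 0.2601)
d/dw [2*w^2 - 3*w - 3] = 4*w - 3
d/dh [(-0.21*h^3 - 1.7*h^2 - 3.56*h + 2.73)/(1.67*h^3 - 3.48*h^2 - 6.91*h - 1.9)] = (-2.22044604925031e-16*h^5 + 3.5698*h^4 + 14.7926*h^3 - 13.1221*h^2 + 25.4608*h + 25.6283)/(2.7889*h^6 - 11.6232*h^5 - 10.969*h^4 + 41.7476*h^3 + 60.9721*h^2 + 26.258*h + 3.61)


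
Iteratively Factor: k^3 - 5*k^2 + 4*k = (k)*(k^2 - 5*k + 4) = k*(k - 4)*(k - 1)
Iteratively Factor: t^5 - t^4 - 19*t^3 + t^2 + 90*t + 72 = (t + 2)*(t^4 - 3*t^3 - 13*t^2 + 27*t + 36) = (t + 2)*(t + 3)*(t^3 - 6*t^2 + 5*t + 12) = (t - 4)*(t + 2)*(t + 3)*(t^2 - 2*t - 3) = (t - 4)*(t - 3)*(t + 2)*(t + 3)*(t + 1)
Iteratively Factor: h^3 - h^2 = (h - 1)*(h^2) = h*(h - 1)*(h)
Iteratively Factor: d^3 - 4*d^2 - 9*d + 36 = (d - 3)*(d^2 - d - 12) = (d - 3)*(d + 3)*(d - 4)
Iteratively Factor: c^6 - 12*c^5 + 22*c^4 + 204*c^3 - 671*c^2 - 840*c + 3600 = (c - 4)*(c^5 - 8*c^4 - 10*c^3 + 164*c^2 - 15*c - 900) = (c - 4)*(c + 3)*(c^4 - 11*c^3 + 23*c^2 + 95*c - 300) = (c - 5)*(c - 4)*(c + 3)*(c^3 - 6*c^2 - 7*c + 60) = (c - 5)^2*(c - 4)*(c + 3)*(c^2 - c - 12) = (c - 5)^2*(c - 4)*(c + 3)^2*(c - 4)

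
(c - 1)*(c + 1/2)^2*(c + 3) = c^4 + 3*c^3 - 3*c^2/4 - 5*c/2 - 3/4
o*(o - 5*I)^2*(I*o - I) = I*o^4 + 10*o^3 - I*o^3 - 10*o^2 - 25*I*o^2 + 25*I*o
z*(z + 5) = z^2 + 5*z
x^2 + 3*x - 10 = (x - 2)*(x + 5)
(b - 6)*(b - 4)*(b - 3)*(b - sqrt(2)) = b^4 - 13*b^3 - sqrt(2)*b^3 + 13*sqrt(2)*b^2 + 54*b^2 - 54*sqrt(2)*b - 72*b + 72*sqrt(2)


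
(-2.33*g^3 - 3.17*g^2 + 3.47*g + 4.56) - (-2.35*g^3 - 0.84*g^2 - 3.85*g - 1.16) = 0.02*g^3 - 2.33*g^2 + 7.32*g + 5.72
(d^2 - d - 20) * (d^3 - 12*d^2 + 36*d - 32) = d^5 - 13*d^4 + 28*d^3 + 172*d^2 - 688*d + 640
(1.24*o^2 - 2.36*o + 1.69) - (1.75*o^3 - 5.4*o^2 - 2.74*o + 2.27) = -1.75*o^3 + 6.64*o^2 + 0.38*o - 0.58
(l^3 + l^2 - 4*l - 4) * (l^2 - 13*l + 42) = l^5 - 12*l^4 + 25*l^3 + 90*l^2 - 116*l - 168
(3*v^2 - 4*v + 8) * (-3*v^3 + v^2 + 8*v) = -9*v^5 + 15*v^4 - 4*v^3 - 24*v^2 + 64*v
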